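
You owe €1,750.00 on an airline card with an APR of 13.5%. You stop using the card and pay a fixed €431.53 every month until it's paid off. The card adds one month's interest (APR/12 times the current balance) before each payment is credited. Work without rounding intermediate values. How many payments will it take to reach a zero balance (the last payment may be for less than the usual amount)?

5 payments

Monthly rate r = 13.5%/12 = 1.125% = 0.01125.
Recurrence: B ← B·(1+r) − €431.53.
Month 1: interest €19.69; balance after payment €1,338.16.
Month 2: interest €15.05; balance after payment €921.68.
Month 3: interest €10.37; balance after payment €500.52.
Month 4: interest €5.63; balance after payment €74.62.
Month 5: interest €0.84; balance after payment €0.00.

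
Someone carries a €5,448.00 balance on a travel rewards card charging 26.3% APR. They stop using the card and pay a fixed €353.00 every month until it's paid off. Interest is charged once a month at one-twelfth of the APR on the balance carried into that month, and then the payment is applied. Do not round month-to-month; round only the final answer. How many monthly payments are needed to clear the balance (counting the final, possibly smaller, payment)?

Monthly rate r = 26.3%/12 = 2.19167% = 0.0219167.
Recurrence: B ← B·(1+r) − €353.00.
Month 1: interest €119.40; balance after payment €5,214.40.
Month 2: interest €114.28; balance after payment €4,975.68.
Closed form: n = −ln(1 − rB₀/P)/ln(1+r) = −ln(0.66175)/ln(1.02192) ≈ 19.044, so the balance reaches zero during payment 20.

20 months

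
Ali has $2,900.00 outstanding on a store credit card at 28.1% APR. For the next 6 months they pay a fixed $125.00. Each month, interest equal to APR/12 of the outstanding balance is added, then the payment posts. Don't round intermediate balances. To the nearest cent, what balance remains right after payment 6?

$2,536.76

Monthly rate r = 28.1%/12 = 2.34167% = 0.0234167.
Each month: B ← B·(1+r) − $125.00.
Month 1: interest $67.91; balance after payment $2,842.91.
Month 2: interest $66.57; balance after payment $2,784.48.
Month 3: interest $65.20; balance after payment $2,724.68.
Month 4: interest $63.80; balance after payment $2,663.49.
Month 5: interest $62.37; balance after payment $2,600.86.
Month 6: interest $60.90; balance after payment $2,536.76.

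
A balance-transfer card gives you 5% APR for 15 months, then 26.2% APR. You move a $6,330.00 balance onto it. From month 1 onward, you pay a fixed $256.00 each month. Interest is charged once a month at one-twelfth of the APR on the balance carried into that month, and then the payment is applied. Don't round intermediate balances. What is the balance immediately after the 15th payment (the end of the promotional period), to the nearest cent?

$2,783.33

Promo months 1–15 at r₀ = 5%/12 = 0.00416667; months 16+ at r₁ = 26.2%/12 = 0.0218333.
After month 15: iterate B ← B·(1+r₀) − $256.00 for 15 months → $2,783.33.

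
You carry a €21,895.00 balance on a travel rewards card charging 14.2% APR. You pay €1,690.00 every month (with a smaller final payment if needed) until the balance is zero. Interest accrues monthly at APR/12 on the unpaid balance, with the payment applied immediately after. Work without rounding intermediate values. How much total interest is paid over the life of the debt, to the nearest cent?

Monthly rate r = 14.2%/12 = 1.18333% = 0.0118333.
Payoff takes n = ⌈−ln(1 − rB₀/P)/ln(1+r)⌉ = ⌈14.147⌉ = 15 payments; the last is €248.97.
Total paid = 14·€1,690.00 + €248.97 = €23,908.97.
Total interest = total paid − principal = €23,908.97 − €21,895.00 = €2,013.97.

€2,013.97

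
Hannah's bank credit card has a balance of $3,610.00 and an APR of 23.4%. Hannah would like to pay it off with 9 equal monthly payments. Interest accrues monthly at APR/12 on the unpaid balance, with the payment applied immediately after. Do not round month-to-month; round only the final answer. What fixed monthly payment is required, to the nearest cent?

$441.23

Monthly rate r = 23.4%/12 = 1.95% = 0.0195.
Level-payment amortization: P = B₀·r / (1 − (1+r)^(−n)) = 3610.00·0.0195 / (1 − 1.0195^(−9)).
Denominator 1 − (1+r)^(−9) = 0.159544103.
P = 70.395 / 0.159544103 ≈ 441.23.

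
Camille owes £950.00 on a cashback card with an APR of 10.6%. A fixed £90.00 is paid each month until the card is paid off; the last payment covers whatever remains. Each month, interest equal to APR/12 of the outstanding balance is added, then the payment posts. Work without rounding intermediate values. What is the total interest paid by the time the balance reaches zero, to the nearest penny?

£51.69

Monthly rate r = 10.6%/12 = 0.883333% = 0.00883333.
Payoff takes n = ⌈−ln(1 − rB₀/P)/ln(1+r)⌉ = ⌈11.129⌉ = 12 payments; the last is £11.69.
Total paid = 11·£90.00 + £11.69 = £1,001.69.
Total interest = total paid − principal = £1,001.69 − £950.00 = £51.69.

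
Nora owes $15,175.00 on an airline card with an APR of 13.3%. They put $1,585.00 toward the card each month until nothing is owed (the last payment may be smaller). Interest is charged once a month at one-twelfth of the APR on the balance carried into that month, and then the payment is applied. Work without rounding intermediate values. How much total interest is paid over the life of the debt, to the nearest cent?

$957.06

Monthly rate r = 13.3%/12 = 1.10833% = 0.0110833.
Payoff takes n = ⌈−ln(1 − rB₀/P)/ln(1+r)⌉ = ⌈10.177⌉ = 11 payments; the last is $282.06.
Total paid = 10·$1,585.00 + $282.06 = $16,132.06.
Total interest = total paid − principal = $16,132.06 − $15,175.00 = $957.06.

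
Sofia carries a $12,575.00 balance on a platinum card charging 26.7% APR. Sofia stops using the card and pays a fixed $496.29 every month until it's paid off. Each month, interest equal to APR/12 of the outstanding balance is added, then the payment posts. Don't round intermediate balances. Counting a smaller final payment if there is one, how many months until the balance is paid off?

38 months

Monthly rate r = 26.7%/12 = 2.225% = 0.02225.
Recurrence: B ← B·(1+r) − $496.29.
Month 1: interest $279.79; balance after payment $12,358.50.
Month 2: interest $274.98; balance after payment $12,137.19.
Closed form: n = −ln(1 − rB₀/P)/ln(1+r) = −ln(0.43623)/ln(1.02225) ≈ 37.698, so the balance reaches zero during payment 38.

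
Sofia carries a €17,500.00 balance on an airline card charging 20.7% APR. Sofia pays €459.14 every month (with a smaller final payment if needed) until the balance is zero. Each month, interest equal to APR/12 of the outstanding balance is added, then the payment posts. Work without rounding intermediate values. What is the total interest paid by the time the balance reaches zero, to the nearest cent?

Monthly rate r = 20.7%/12 = 1.725% = 0.01725.
Payoff takes n = ⌈−ln(1 − rB₀/P)/ln(1+r)⌉ = ⌈62.646⌉ = 63 payments; the last is €297.34.
Total paid = 62·€459.14 + €297.34 = €28,764.02.
Total interest = total paid − principal = €28,764.02 − €17,500.00 = €11,264.02.

€11,264.02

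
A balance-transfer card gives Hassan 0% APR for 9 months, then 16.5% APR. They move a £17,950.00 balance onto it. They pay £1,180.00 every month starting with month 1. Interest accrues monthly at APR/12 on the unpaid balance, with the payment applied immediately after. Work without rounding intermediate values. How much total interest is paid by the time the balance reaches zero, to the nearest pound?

Promo months 1–9 at r₀ = 0%/12 = 0; months 10+ at r₁ = 16.5%/12 = 0.01375.
After month 9 (no interest yet): B = £17,950.00 − 9·£1,180.00 = £7,330.00.
Then at r₁ with £1,180.00/mo: n₂ = −ln(1 − r₁·B/P)/ln(1+r₁) ≈ 6.54 → 7 more payments.
Total paid = 15·£1,180.00 + £636.65 = £18,336.65; interest = £18,336.65 − £17,950.00 = £386.65.

£387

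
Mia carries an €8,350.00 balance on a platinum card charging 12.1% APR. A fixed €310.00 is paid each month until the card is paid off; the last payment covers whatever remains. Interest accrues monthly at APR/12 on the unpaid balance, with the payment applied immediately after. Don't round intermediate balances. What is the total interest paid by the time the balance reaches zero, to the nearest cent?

€1,442.25

Monthly rate r = 12.1%/12 = 1.00833% = 0.0100833.
Payoff takes n = ⌈−ln(1 − rB₀/P)/ln(1+r)⌉ = ⌈31.587⌉ = 32 payments; the last is €182.25.
Total paid = 31·€310.00 + €182.25 = €9,792.25.
Total interest = total paid − principal = €9,792.25 − €8,350.00 = €1,442.25.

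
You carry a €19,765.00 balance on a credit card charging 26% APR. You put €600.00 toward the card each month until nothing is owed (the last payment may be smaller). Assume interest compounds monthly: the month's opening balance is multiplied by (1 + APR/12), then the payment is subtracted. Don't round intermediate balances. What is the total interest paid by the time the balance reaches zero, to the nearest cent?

€15,249.06

Monthly rate r = 26%/12 = 2.16667% = 0.0216667.
Payoff takes n = ⌈−ln(1 − rB₀/P)/ln(1+r)⌉ = ⌈58.354⌉ = 59 payments; the last is €214.06.
Total paid = 58·€600.00 + €214.06 = €35,014.06.
Total interest = total paid − principal = €35,014.06 − €19,765.00 = €15,249.06.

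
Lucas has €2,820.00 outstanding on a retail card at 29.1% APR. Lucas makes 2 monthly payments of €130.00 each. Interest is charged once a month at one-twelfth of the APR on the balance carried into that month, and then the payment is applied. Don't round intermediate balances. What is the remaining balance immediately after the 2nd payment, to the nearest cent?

€2,695.28

Monthly rate r = 29.1%/12 = 2.425% = 0.02425.
Each month: B ← B·(1+r) − €130.00.
Month 1: interest €68.39; balance after payment €2,758.39.
Month 2: interest €66.89; balance after payment €2,695.28.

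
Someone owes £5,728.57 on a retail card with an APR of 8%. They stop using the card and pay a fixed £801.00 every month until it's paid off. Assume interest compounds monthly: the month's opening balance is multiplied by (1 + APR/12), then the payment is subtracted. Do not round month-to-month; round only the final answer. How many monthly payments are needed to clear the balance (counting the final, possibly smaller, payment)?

8 months

Monthly rate r = 8%/12 = 0.666667% = 0.00666667.
Recurrence: B ← B·(1+r) − £801.00.
Month 1: interest £38.19; balance after payment £4,965.76.
Month 2: interest £33.11; balance after payment £4,197.87.
Closed form: n = −ln(1 − rB₀/P)/ln(1+r) = −ln(0.95232)/ln(1.00667) ≈ 7.352, so the balance reaches zero during payment 8.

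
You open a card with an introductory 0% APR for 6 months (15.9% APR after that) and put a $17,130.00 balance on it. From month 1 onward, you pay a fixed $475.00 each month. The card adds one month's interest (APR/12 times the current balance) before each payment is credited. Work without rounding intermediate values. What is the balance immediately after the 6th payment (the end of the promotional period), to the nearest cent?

Promo months 1–6 at r₀ = 0%/12 = 0; months 7+ at r₁ = 15.9%/12 = 0.01325.
After month 6 (no interest yet): B = $17,130.00 − 6·$475.00 = $14,280.00.

$14,280.00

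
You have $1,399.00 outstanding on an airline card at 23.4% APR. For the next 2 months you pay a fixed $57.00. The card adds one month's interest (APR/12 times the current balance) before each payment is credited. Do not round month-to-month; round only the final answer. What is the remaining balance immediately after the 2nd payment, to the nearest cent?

Monthly rate r = 23.4%/12 = 1.95% = 0.0195.
Each month: B ← B·(1+r) − $57.00.
Month 1: interest $27.28; balance after payment $1,369.28.
Month 2: interest $26.70; balance after payment $1,338.98.

$1,338.98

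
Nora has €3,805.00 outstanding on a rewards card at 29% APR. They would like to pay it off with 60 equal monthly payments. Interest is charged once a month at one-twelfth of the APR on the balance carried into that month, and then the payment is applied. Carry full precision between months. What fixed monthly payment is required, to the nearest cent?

Monthly rate r = 29%/12 = 2.41667% = 0.0241667.
Level-payment amortization: P = B₀·r / (1 − (1+r)^(−n)) = 3805.00·0.0241667 / (1 − 1.02417^(−60)).
Denominator 1 − (1+r)^(−60) = 0.761349807.
P = 91.9542 / 0.761349807 ≈ 120.78.

€120.78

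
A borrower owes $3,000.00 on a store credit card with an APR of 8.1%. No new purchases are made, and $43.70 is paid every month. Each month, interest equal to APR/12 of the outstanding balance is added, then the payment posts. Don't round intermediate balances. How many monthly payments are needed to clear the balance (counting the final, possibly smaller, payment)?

Monthly rate r = 8.1%/12 = 0.675% = 0.00675.
Recurrence: B ← B·(1+r) − $43.70.
Month 1: interest $20.25; balance after payment $2,976.55.
Month 2: interest $20.09; balance after payment $2,952.94.
Closed form: n = −ln(1 − rB₀/P)/ln(1+r) = −ln(0.53661)/ln(1.00675) ≈ 92.530, so the balance reaches zero during payment 93.

93 months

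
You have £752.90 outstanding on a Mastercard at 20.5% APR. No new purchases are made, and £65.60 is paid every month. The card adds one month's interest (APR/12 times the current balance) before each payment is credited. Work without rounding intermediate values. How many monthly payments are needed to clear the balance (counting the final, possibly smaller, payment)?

Monthly rate r = 20.5%/12 = 1.70833% = 0.0170833.
Recurrence: B ← B·(1+r) − £65.60.
Month 1: interest £12.86; balance after payment £700.16.
Month 2: interest £11.96; balance after payment £646.52.
Closed form: n = −ln(1 − rB₀/P)/ln(1+r) = −ln(0.80393)/ln(1.01708) ≈ 12.884, so the balance reaches zero during payment 13.

13 months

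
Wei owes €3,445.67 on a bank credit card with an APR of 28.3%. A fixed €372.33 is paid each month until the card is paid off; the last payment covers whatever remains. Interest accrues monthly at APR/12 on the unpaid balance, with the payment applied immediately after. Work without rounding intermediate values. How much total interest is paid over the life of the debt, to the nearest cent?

€488.31

Monthly rate r = 28.3%/12 = 2.35833% = 0.0235833.
Payoff takes n = ⌈−ln(1 − rB₀/P)/ln(1+r)⌉ = ⌈10.563⌉ = 11 payments; the last is €210.68.
Total paid = 10·€372.33 + €210.68 = €3,933.98.
Total interest = total paid − principal = €3,933.98 − €3,445.67 = €488.31.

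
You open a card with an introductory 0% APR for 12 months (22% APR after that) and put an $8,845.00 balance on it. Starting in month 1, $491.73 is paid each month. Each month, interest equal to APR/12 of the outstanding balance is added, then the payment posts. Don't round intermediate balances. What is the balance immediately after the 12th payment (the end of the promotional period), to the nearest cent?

$2,944.24

Promo months 1–12 at r₀ = 0%/12 = 0; months 13+ at r₁ = 22%/12 = 0.0183333.
After month 12 (no interest yet): B = $8,845.00 − 12·$491.73 = $2,944.24.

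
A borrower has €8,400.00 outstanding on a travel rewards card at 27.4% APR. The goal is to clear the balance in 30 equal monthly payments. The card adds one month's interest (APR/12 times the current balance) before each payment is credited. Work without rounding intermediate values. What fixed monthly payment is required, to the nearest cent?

€389.83

Monthly rate r = 27.4%/12 = 2.28333% = 0.0228333.
Level-payment amortization: P = B₀·r / (1 − (1+r)^(−n)) = 8400.00·0.0228333 / (1 − 1.02283^(−30)).
Denominator 1 − (1+r)^(−30) = 0.492011579.
P = 191.8 / 0.492011579 ≈ 389.83.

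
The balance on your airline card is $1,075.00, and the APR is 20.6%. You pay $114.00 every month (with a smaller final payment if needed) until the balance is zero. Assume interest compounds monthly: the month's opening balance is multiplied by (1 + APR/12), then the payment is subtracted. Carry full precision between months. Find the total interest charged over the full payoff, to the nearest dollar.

Monthly rate r = 20.6%/12 = 1.71667% = 0.0171667.
Payoff takes n = ⌈−ln(1 − rB₀/P)/ln(1+r)⌉ = ⌈10.375⌉ = 11 payments; the last is $42.98.
Total paid = 10·$114.00 + $42.98 = $1,182.98.
Total interest = total paid − principal = $1,182.98 − $1,075.00 = $107.98.

$108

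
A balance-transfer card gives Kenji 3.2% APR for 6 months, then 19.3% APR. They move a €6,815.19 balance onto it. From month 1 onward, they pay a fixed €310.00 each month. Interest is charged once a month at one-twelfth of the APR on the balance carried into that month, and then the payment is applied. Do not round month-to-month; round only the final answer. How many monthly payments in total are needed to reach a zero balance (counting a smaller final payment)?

Promo months 1–6 at r₀ = 3.2%/12 = 0.00266667; months 7+ at r₁ = 19.3%/12 = 0.0160833.
After month 6: iterate B ← B·(1+r₀) − €310.00 for 6 months → €5,052.52.
Then at r₁ with €310.00/mo: n₂ = −ln(1 − r₁·B/P)/ln(1+r₁) ≈ 19.05 → 20 more payments.

26 payments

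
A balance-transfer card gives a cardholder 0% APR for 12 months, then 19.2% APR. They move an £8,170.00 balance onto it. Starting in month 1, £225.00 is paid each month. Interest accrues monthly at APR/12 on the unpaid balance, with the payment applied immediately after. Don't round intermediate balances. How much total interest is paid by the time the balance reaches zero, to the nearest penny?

Promo months 1–12 at r₀ = 0%/12 = 0; months 13+ at r₁ = 19.2%/12 = 0.016.
After month 12 (no interest yet): B = £8,170.00 − 12·£225.00 = £5,470.00.
Then at r₁ with £225.00/mo: n₂ = −ln(1 − r₁·B/P)/ln(1+r₁) ≈ 31.03 → 32 more payments.
Total paid = 43·£225.00 + £7.83 = £9,682.83; interest = £9,682.83 − £8,170.00 = £1,512.83.

£1,512.83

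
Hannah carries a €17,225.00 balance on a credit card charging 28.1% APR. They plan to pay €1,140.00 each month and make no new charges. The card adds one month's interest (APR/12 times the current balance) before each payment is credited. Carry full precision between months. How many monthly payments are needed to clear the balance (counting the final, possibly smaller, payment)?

19 months

Monthly rate r = 28.1%/12 = 2.34167% = 0.0234167.
Recurrence: B ← B·(1+r) − €1,140.00.
Month 1: interest €403.35; balance after payment €16,488.35.
Month 2: interest €386.10; balance after payment €15,734.45.
Closed form: n = −ln(1 − rB₀/P)/ln(1+r) = −ln(0.64618)/ln(1.02342) ≈ 18.865, so the balance reaches zero during payment 19.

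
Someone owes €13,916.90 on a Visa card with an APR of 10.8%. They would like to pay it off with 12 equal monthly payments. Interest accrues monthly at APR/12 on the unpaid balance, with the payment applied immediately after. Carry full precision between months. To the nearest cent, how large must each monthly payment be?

Monthly rate r = 10.8%/12 = 0.9% = 0.009.
Level-payment amortization: P = B₀·r / (1 − (1+r)^(−n)) = 13916.90·0.009 / (1 − 1.009^(−12)).
Denominator 1 − (1+r)^(−12) = 0.101938652.
P = 125.252 / 0.101938652 ≈ 1228.70.

€1,228.70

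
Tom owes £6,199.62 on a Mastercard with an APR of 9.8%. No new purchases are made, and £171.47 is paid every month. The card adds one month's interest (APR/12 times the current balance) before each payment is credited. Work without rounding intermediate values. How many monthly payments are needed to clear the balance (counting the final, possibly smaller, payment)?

44 months

Monthly rate r = 9.8%/12 = 0.816667% = 0.00816667.
Recurrence: B ← B·(1+r) − £171.47.
Month 1: interest £50.63; balance after payment £6,078.78.
Month 2: interest £49.64; balance after payment £5,956.95.
Closed form: n = −ln(1 − rB₀/P)/ln(1+r) = −ln(0.70473)/ln(1.00817) ≈ 43.025, so the balance reaches zero during payment 44.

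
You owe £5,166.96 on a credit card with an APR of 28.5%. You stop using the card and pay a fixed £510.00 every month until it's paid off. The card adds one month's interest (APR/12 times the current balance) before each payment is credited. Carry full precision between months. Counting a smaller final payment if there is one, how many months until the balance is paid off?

Monthly rate r = 28.5%/12 = 2.375% = 0.02375.
Recurrence: B ← B·(1+r) − £510.00.
Month 1: interest £122.72; balance after payment £4,779.68.
Month 2: interest £113.52; balance after payment £4,383.19.
Closed form: n = −ln(1 − rB₀/P)/ln(1+r) = −ln(0.75938)/ln(1.02375) ≈ 11.727, so the balance reaches zero during payment 12.

12 payments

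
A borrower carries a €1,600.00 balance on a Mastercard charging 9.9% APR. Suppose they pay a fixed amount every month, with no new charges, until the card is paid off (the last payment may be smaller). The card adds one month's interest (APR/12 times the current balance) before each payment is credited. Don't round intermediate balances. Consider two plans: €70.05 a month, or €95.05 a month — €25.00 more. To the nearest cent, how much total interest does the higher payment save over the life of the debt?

€50.47

Monthly rate r = 9.9%/12 = 0.825% = 0.00825.
At €70.05/mo: n = ⌈−ln(1 − rB₀/P)/ln(1+r)⌉ = 26 payments (last €28.97); total interest = total paid − €1,600.00 = €180.22.
At €95.05/mo: 19 payments (last €18.85); total interest €129.75.
Interest saved = €180.22 − €129.75 = €50.47.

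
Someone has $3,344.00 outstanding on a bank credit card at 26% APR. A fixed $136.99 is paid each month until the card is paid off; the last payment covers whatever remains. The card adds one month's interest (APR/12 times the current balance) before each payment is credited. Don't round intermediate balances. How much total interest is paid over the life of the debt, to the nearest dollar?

Monthly rate r = 26%/12 = 2.16667% = 0.0216667.
Payoff takes n = ⌈−ln(1 − rB₀/P)/ln(1+r)⌉ = ⌈35.114⌉ = 36 payments; the last is $15.74.
Total paid = 35·$136.99 + $15.74 = $4,810.39.
Total interest = total paid − principal = $4,810.39 − $3,344.00 = $1,466.39.

$1,466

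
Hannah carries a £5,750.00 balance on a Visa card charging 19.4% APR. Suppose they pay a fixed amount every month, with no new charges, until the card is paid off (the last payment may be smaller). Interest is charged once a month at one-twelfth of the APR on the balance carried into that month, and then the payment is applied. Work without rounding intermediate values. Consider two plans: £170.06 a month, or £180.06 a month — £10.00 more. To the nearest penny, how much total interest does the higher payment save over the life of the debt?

Monthly rate r = 19.4%/12 = 1.61667% = 0.0161667.
At £170.06/mo: n = ⌈−ln(1 − rB₀/P)/ln(1+r)⌉ = 50 payments (last £55.39); total interest = total paid − £5,750.00 = £2,638.33.
At £180.06/mo: 46 payments (last £51.18); total interest £2,403.88.
Interest saved = £2,638.33 − £2,403.88 = £234.45.

£234.45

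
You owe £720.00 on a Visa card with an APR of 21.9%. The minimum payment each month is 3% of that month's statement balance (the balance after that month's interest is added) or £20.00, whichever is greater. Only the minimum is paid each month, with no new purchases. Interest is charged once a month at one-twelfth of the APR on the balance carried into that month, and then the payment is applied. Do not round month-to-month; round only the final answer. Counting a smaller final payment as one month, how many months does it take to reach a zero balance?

Monthly rate r = 21.9%/12 = 1.825% = 0.01825.
While 3% of the post-interest balance exceeds £20.00, each month B ← (B·(1+r))·(1 − 0.03), i.e. B shrinks by the factor (1+r)·0.97 = 0.9877.
This holds for months 1–8. Entering month 9 the balance is £652.14; 3% of the post-interest balance is now below £20.00, so the flat £20.00 minimum applies from here.
From month 9 a fixed £20.00 at rate r clears £652.14 in 50 more payments. Total: 8 + 50 = 58 months.

58 months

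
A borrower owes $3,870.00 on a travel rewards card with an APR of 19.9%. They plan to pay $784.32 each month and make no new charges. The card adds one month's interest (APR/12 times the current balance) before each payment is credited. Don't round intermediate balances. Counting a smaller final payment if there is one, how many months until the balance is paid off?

Monthly rate r = 19.9%/12 = 1.65833% = 0.0165833.
Recurrence: B ← B·(1+r) − $784.32.
Month 1: interest $64.18; balance after payment $3,149.86.
Month 2: interest $52.24; balance after payment $2,417.77.
Month 3: interest $40.09; balance after payment $1,673.55.
Month 4: interest $27.75; balance after payment $916.98.
Month 5: interest $15.21; balance after payment $147.87.
Month 6: interest $2.45; balance after payment $0.00.

6 months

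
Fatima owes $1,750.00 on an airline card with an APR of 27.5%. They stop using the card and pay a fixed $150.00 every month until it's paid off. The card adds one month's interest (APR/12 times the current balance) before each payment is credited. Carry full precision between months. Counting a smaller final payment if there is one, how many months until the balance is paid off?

14 payments

Monthly rate r = 27.5%/12 = 2.29167% = 0.0229167.
Recurrence: B ← B·(1+r) − $150.00.
Month 1: interest $40.10; balance after payment $1,640.10.
Month 2: interest $37.59; balance after payment $1,527.69.
Closed form: n = −ln(1 − rB₀/P)/ln(1+r) = −ln(0.73264)/ln(1.02292) ≈ 13.730, so the balance reaches zero during payment 14.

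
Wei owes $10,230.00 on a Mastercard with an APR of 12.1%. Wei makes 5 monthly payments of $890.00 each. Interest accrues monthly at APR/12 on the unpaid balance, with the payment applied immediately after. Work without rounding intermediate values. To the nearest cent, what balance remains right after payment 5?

Monthly rate r = 12.1%/12 = 1.00833% = 0.0100833.
Each month: B ← B·(1+r) − $890.00.
Month 1: interest $103.15; balance after payment $9,443.15.
Month 2: interest $95.22; balance after payment $8,648.37.
Month 3: interest $87.20; balance after payment $7,845.58.
Month 4: interest $79.11; balance after payment $7,034.68.
Month 5: interest $70.93; balance after payment $6,215.62.

$6,215.62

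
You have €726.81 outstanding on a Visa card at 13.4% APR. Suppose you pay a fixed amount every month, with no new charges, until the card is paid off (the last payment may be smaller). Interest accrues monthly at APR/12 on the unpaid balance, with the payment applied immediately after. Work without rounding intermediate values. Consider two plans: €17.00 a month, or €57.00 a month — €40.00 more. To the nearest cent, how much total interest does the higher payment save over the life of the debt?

Monthly rate r = 13.4%/12 = 1.11667% = 0.0111667.
At €17.00/mo: n = ⌈−ln(1 − rB₀/P)/ln(1+r)⌉ = 59 payments (last €7.51); total interest = total paid − €726.81 = €266.70.
At €57.00/mo: 14 payments (last €47.47); total interest €61.66.
Interest saved = €266.70 − €61.66 = €205.04.

€205.04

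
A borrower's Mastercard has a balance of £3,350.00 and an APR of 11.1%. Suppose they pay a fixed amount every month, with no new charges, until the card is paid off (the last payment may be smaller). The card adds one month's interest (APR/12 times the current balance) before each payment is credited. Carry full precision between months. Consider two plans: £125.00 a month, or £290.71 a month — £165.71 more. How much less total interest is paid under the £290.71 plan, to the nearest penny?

Monthly rate r = 11.1%/12 = 0.925% = 0.00925.
At £125.00/mo: n = ⌈−ln(1 − rB₀/P)/ln(1+r)⌉ = 31 payments (last £117.62); total interest = total paid − £3,350.00 = £517.62.
At £290.71/mo: 13 payments (last £70.42); total interest £208.94.
Interest saved = £517.62 − £208.94 = £308.68.

£308.68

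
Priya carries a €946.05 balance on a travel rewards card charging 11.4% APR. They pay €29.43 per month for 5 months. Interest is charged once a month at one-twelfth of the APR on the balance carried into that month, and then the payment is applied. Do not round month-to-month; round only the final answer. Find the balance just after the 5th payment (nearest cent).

Monthly rate r = 11.4%/12 = 0.95% = 0.0095.
Each month: B ← B·(1+r) − €29.43.
Month 1: interest €8.99; balance after payment €925.61.
Month 2: interest €8.79; balance after payment €904.97.
Month 3: interest €8.60; balance after payment €884.14.
Month 4: interest €8.40; balance after payment €863.11.
Month 5: interest €8.20; balance after payment €841.88.

€841.88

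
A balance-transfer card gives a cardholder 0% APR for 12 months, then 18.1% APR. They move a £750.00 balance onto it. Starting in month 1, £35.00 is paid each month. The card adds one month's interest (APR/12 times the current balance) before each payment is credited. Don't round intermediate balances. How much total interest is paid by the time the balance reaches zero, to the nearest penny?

Promo months 1–12 at r₀ = 0%/12 = 0; months 13+ at r₁ = 18.1%/12 = 0.0150833.
After month 12 (no interest yet): B = £750.00 − 12·£35.00 = £330.00.
Then at r₁ with £35.00/mo: n₂ = −ln(1 − r₁·B/P)/ln(1+r₁) ≈ 10.25 → 11 more payments.
Total paid = 22·£35.00 + £8.68 = £778.68; interest = £778.68 − £750.00 = £28.68.

£28.68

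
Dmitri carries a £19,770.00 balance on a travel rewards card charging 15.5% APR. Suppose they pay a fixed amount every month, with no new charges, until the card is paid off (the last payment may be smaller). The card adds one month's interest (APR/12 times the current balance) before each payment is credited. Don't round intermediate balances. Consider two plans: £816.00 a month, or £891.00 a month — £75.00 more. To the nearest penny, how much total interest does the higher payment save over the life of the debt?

Monthly rate r = 15.5%/12 = 1.29167% = 0.0129167.
At £816.00/mo: n = ⌈−ln(1 − rB₀/P)/ln(1+r)⌉ = 30 payments (last £201.57); total interest = total paid − £19,770.00 = £4,095.57.
At £891.00/mo: 27 payments (last £281.23); total interest £3,677.23.
Interest saved = £4,095.57 − £3,677.23 = £418.34.

£418.34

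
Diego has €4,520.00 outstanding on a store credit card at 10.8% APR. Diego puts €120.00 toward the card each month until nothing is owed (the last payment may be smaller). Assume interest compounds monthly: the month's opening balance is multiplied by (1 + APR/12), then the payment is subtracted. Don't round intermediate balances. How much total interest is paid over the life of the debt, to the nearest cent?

Monthly rate r = 10.8%/12 = 0.9% = 0.009.
Payoff takes n = ⌈−ln(1 − rB₀/P)/ln(1+r)⌉ = ⌈46.207⌉ = 47 payments; the last is €24.91.
Total paid = 46·€120.00 + €24.91 = €5,544.91.
Total interest = total paid − principal = €5,544.91 − €4,520.00 = €1,024.91.

€1,024.91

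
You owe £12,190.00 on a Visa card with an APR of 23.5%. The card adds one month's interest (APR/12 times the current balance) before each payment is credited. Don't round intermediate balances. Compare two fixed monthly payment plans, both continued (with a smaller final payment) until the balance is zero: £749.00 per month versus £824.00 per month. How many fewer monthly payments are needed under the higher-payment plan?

2 fewer payments

Monthly rate r = 23.5%/12 = 1.95833% = 0.0195833.
At £749.00/mo: n = ⌈−ln(1 − rB₀/P)/ln(1+r)⌉ = 20 payments (last £591.87); total interest = total paid − £12,190.00 = £2,632.87.
At £824.00/mo: 18 payments (last £527.95); total interest £2,345.95.
Payments saved = 20 − 18 = 2.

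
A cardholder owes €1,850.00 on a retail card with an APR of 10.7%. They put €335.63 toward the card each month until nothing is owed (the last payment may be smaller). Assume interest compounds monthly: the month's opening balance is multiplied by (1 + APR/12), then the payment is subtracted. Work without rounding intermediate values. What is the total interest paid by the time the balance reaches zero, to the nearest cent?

€55.78

Monthly rate r = 10.7%/12 = 0.891667% = 0.00891667.
Payoff takes n = ⌈−ln(1 − rB₀/P)/ln(1+r)⌉ = ⌈5.677⌉ = 6 payments; the last is €227.63.
Total paid = 5·€335.63 + €227.63 = €1,905.78.
Total interest = total paid − principal = €1,905.78 − €1,850.00 = €55.78.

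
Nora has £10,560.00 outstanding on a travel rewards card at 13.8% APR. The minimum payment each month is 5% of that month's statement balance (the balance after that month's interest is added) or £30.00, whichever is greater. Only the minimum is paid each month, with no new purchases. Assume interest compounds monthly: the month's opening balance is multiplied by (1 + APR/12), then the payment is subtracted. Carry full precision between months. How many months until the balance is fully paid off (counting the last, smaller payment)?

Monthly rate r = 13.8%/12 = 1.15% = 0.0115.
While 5% of the post-interest balance exceeds £30.00, each month B ← (B·(1+r))·(1 − 0.05), i.e. B shrinks by the factor (1+r)·0.95 = 0.96093.
This holds for months 1–73. Entering month 74 the balance is £575.44; 5% of the post-interest balance is now below £30.00, so the flat £30.00 minimum applies from here.
From month 74 a fixed £30.00 at rate r clears £575.44 in 22 more payments. Total: 73 + 22 = 95 months.

95 months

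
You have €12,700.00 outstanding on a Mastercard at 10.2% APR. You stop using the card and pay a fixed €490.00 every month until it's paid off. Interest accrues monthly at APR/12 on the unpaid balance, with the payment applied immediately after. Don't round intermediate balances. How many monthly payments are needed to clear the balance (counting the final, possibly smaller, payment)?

30 payments

Monthly rate r = 10.2%/12 = 0.85% = 0.0085.
Recurrence: B ← B·(1+r) − €490.00.
Month 1: interest €107.95; balance after payment €12,317.95.
Month 2: interest €104.70; balance after payment €11,932.65.
Closed form: n = −ln(1 − rB₀/P)/ln(1+r) = −ln(0.77969)/ln(1.0085) ≈ 29.401, so the balance reaches zero during payment 30.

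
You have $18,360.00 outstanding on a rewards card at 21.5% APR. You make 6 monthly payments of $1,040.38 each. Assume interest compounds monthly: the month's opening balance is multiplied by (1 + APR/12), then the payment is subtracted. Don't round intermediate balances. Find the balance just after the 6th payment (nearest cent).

$13,895.59

Monthly rate r = 21.5%/12 = 1.79167% = 0.0179167.
Each month: B ← B·(1+r) − $1,040.38.
Month 1: interest $328.95; balance after payment $17,648.57.
Month 2: interest $316.20; balance after payment $16,924.39.
Month 3: interest $303.23; balance after payment $16,187.24.
Month 4: interest $290.02; balance after payment $15,436.88.
Month 5: interest $276.58; balance after payment $14,673.08.
Month 6: interest $262.89; balance after payment $13,895.59.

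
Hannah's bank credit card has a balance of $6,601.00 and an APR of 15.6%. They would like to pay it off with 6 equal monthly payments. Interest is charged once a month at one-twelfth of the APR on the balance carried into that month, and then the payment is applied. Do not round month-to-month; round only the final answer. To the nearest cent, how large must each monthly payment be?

Monthly rate r = 15.6%/12 = 1.3% = 0.013.
Level-payment amortization: P = B₀·r / (1 − (1+r)^(−n)) = 6601.00·0.013 / (1 − 1.013^(−6)).
Denominator 1 − (1+r)^(−6) = 0.0745705247.
P = 85.813 / 0.0745705247 ≈ 1150.76.

$1,150.76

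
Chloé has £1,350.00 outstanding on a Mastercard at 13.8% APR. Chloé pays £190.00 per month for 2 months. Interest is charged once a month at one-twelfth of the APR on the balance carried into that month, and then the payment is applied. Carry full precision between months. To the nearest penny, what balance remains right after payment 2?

£999.04

Monthly rate r = 13.8%/12 = 1.15% = 0.0115.
Each month: B ← B·(1+r) − £190.00.
Month 1: interest £15.53; balance after payment £1,175.53.
Month 2: interest £13.52; balance after payment £999.04.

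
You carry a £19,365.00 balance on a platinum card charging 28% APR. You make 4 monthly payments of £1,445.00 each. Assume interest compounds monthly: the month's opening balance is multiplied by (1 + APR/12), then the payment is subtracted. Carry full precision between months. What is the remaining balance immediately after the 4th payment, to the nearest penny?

£15,251.18

Monthly rate r = 28%/12 = 2.33333% = 0.0233333.
Each month: B ← B·(1+r) − £1,445.00.
Month 1: interest £451.85; balance after payment £18,371.85.
Month 2: interest £428.68; balance after payment £17,355.53.
Month 3: interest £404.96; balance after payment £16,315.49.
Month 4: interest £380.69; balance after payment £15,251.18.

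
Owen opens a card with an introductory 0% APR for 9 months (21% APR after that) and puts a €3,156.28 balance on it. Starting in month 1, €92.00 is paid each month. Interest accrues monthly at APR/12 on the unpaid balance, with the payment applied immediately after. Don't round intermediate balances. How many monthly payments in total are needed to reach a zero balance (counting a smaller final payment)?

43 months

Promo months 1–9 at r₀ = 0%/12 = 0; months 10+ at r₁ = 21%/12 = 0.0175.
After month 9 (no interest yet): B = €3,156.28 − 9·€92.00 = €2,328.28.
Then at r₁ with €92.00/mo: n₂ = −ln(1 − r₁·B/P)/ln(1+r₁) ≈ 33.72 → 34 more payments.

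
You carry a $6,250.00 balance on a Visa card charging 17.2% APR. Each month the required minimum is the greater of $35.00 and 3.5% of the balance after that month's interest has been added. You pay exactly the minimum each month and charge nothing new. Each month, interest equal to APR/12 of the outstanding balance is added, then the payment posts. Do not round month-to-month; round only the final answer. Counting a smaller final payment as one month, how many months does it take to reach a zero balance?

Monthly rate r = 17.2%/12 = 1.43333% = 0.0143333.
While 3.5% of the post-interest balance exceeds $35.00, each month B ← (B·(1+r))·(1 − 0.035), i.e. B shrinks by the factor (1+r)·0.965 = 0.97883.
This holds for months 1–87. Entering month 88 the balance is $971.58; 3.5% of the post-interest balance is now below $35.00, so the flat $35.00 minimum applies from here.
From month 88 a fixed $35.00 at rate r clears $971.58 in 36 more payments. Total: 87 + 36 = 123 months.

123 months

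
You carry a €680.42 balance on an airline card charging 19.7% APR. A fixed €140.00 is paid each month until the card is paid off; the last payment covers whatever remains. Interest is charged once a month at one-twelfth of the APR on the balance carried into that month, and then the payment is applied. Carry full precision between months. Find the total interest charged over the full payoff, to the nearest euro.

Monthly rate r = 19.7%/12 = 1.64167% = 0.0164167.
Payoff takes n = ⌈−ln(1 − rB₀/P)/ln(1+r)⌉ = ⌈5.106⌉ = 6 payments; the last is €15.01.
Total paid = 5·€140.00 + €15.01 = €715.01.
Total interest = total paid − principal = €715.01 − €680.42 = €34.59.

€35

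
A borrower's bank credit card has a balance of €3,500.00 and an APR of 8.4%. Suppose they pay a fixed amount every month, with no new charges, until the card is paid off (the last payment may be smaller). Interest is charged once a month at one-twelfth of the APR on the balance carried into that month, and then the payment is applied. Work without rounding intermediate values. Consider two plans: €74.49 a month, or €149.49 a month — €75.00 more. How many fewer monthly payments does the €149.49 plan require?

Monthly rate r = 8.4%/12 = 0.7% = 0.007.
At €74.49/mo: n = ⌈−ln(1 − rB₀/P)/ln(1+r)⌉ = 58 payments (last €13.19); total interest = total paid − €3,500.00 = €759.12.
At €149.49/mo: 26 payments (last €98.81); total interest €336.06.
Payments saved = 58 − 26 = 32.

32 fewer payments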